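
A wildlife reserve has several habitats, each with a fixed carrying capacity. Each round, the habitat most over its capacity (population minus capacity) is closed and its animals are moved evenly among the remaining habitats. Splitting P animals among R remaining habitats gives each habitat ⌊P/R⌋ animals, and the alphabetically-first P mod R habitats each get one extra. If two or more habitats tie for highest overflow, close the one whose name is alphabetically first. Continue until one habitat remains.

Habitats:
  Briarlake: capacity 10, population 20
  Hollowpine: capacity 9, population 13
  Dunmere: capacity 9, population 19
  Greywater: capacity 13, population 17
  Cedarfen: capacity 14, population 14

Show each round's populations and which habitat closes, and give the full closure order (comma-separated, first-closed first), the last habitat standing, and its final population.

Closure order: Briarlake, Dunmere, Greywater, Hollowpine
Last habitat: Cedarfen with 83 animals

Round 1: Briarlake=20 Cedarfen=14 Dunmere=19 Greywater=17 Hollowpine=13 → close Briarlake (overflow 10)
  20÷4 = 5 each, +1 to first 0
Round 2: Cedarfen=19 Dunmere=24 Greywater=22 Hollowpine=18 → close Dunmere (overflow 15)
  24÷3 = 8 each, +1 to first 0
Round 3: Cedarfen=27 Greywater=30 Hollowpine=26 → close Greywater (overflow 17)
  30÷2 = 15 each, +1 to first 0
Round 4: Cedarfen=42 Hollowpine=41 → close Hollowpine (overflow 32)
  41÷1 = 41 each, +1 to first 0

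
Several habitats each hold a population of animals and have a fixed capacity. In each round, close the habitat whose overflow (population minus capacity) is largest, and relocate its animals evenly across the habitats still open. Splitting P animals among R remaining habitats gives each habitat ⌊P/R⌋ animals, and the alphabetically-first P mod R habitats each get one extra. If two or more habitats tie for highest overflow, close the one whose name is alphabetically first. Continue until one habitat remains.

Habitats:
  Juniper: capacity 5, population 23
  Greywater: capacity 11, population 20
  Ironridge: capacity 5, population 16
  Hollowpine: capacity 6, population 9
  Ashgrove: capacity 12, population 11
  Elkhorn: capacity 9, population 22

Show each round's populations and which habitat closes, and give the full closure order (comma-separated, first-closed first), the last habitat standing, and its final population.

Closure order: Juniper, Elkhorn, Greywater, Ironridge, Hollowpine
Last habitat: Ashgrove with 101 animals

Round 1: Ashgrove=11 Elkhorn=22 Greywater=20 Hollowpine=9 Ironridge=16 Juniper=23 → close Juniper (overflow 18)
  23÷5 = 4 each, +1 to first 3
Round 2: Ashgrove=16 Elkhorn=27 Greywater=25 Hollowpine=13 Ironridge=20 → close Elkhorn (overflow 18)
  27÷4 = 6 each, +1 to first 3
Round 3: Ashgrove=23 Greywater=32 Hollowpine=20 Ironridge=26 → close Greywater (overflow 21)
  32÷3 = 10 each, +1 to first 2
Round 4: Ashgrove=34 Hollowpine=31 Ironridge=36 → close Ironridge (overflow 31)
  36÷2 = 18 each, +1 to first 0
Round 5: Ashgrove=52 Hollowpine=49 → close Hollowpine (overflow 43)
  49÷1 = 49 each, +1 to first 0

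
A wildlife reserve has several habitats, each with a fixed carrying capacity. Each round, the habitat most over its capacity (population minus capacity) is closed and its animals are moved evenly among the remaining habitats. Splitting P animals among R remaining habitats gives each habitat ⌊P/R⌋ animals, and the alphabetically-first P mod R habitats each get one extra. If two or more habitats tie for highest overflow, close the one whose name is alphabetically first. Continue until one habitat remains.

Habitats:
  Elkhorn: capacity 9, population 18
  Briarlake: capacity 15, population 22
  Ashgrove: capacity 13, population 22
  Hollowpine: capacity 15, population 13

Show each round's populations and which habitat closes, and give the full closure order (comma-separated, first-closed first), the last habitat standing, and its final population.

Round 1: Ashgrove=22 Briarlake=22 Elkhorn=18 Hollowpine=13 → close Ashgrove (overflow 9)
  22÷3 = 7 each, +1 to first 1
Round 2: Briarlake=30 Elkhorn=25 Hollowpine=20 → close Elkhorn (overflow 16)
  25÷2 = 12 each, +1 to first 1
Round 3: Briarlake=43 Hollowpine=32 → close Briarlake (overflow 28)
  43÷1 = 43 each, +1 to first 0

Closure order: Ashgrove, Elkhorn, Briarlake
Last habitat: Hollowpine with 75 animals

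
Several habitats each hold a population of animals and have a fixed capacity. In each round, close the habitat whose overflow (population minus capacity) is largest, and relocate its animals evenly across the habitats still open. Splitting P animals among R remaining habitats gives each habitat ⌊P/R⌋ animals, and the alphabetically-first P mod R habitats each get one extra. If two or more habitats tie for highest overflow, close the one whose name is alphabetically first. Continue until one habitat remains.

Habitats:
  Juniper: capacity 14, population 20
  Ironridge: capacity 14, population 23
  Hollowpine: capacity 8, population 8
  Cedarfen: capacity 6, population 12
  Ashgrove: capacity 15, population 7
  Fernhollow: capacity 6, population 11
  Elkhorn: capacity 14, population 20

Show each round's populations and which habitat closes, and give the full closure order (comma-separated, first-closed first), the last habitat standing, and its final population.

Round 1: Ashgrove=7 Cedarfen=12 Elkhorn=20 Fernhollow=11 Hollowpine=8 Ironridge=23 Juniper=20 → close Ironridge (overflow 9)
  23÷6 = 3 each, +1 to first 5
Round 2: Ashgrove=11 Cedarfen=16 Elkhorn=24 Fernhollow=15 Hollowpine=12 Juniper=23 → close Cedarfen (overflow 10)
  16÷5 = 3 each, +1 to first 1
Round 3: Ashgrove=15 Elkhorn=27 Fernhollow=18 Hollowpine=15 Juniper=26 → close Elkhorn (overflow 13)
  27÷4 = 6 each, +1 to first 3
Round 4: Ashgrove=22 Fernhollow=25 Hollowpine=22 Juniper=32 → close Fernhollow (overflow 19)
  25÷3 = 8 each, +1 to first 1
Round 5: Ashgrove=31 Hollowpine=30 Juniper=40 → close Juniper (overflow 26)
  40÷2 = 20 each, +1 to first 0
Round 6: Ashgrove=51 Hollowpine=50 → close Hollowpine (overflow 42)
  50÷1 = 50 each, +1 to first 0

Closure order: Ironridge, Cedarfen, Elkhorn, Fernhollow, Juniper, Hollowpine
Last habitat: Ashgrove with 101 animals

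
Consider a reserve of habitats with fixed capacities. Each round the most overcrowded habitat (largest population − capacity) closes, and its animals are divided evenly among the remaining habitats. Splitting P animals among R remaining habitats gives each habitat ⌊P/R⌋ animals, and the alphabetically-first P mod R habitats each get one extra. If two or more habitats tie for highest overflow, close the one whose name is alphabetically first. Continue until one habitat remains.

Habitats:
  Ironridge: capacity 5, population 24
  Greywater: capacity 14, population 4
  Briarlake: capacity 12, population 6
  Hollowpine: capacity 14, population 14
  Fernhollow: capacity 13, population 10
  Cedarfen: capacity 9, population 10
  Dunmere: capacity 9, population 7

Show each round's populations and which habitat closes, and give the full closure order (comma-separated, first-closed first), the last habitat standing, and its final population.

Closure order: Ironridge, Cedarfen, Hollowpine, Dunmere, Fernhollow, Briarlake
Last habitat: Greywater with 75 animals

Round 1: Briarlake=6 Cedarfen=10 Dunmere=7 Fernhollow=10 Greywater=4 Hollowpine=14 Ironridge=24 → close Ironridge (overflow 19)
  24÷6 = 4 each, +1 to first 0
Round 2: Briarlake=10 Cedarfen=14 Dunmere=11 Fernhollow=14 Greywater=8 Hollowpine=18 → close Cedarfen (overflow 5)
  14÷5 = 2 each, +1 to first 4
Round 3: Briarlake=13 Dunmere=14 Fernhollow=17 Greywater=11 Hollowpine=20 → close Hollowpine (overflow 6)
  20÷4 = 5 each, +1 to first 0
Round 4: Briarlake=18 Dunmere=19 Fernhollow=22 Greywater=16 → close Dunmere (overflow 10)
  19÷3 = 6 each, +1 to first 1
Round 5: Briarlake=25 Fernhollow=28 Greywater=22 → close Fernhollow (overflow 15)
  28÷2 = 14 each, +1 to first 0
Round 6: Briarlake=39 Greywater=36 → close Briarlake (overflow 27)
  39÷1 = 39 each, +1 to first 0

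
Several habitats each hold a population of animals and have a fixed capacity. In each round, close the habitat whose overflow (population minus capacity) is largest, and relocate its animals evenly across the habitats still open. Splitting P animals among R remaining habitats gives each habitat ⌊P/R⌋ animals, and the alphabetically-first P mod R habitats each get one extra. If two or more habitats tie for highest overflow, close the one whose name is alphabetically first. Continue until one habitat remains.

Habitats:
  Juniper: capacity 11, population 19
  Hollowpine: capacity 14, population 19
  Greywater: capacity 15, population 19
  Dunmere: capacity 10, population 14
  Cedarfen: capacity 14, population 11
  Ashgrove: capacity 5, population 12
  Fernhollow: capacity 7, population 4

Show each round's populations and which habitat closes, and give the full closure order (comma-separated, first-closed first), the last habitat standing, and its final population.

Round 1: Ashgrove=12 Cedarfen=11 Dunmere=14 Fernhollow=4 Greywater=19 Hollowpine=19 Juniper=19 → close Juniper (overflow 8)
  19÷6 = 3 each, +1 to first 1
Round 2: Ashgrove=16 Cedarfen=14 Dunmere=17 Fernhollow=7 Greywater=22 Hollowpine=22 → close Ashgrove (overflow 11)
  16÷5 = 3 each, +1 to first 1
Round 3: Cedarfen=18 Dunmere=20 Fernhollow=10 Greywater=25 Hollowpine=25 → close Hollowpine (overflow 11)
  25÷4 = 6 each, +1 to first 1
Round 4: Cedarfen=25 Dunmere=26 Fernhollow=16 Greywater=31 → close Dunmere (overflow 16)
  26÷3 = 8 each, +1 to first 2
Round 5: Cedarfen=34 Fernhollow=25 Greywater=39 → close Greywater (overflow 24)
  39÷2 = 19 each, +1 to first 1
Round 6: Cedarfen=54 Fernhollow=44 → close Cedarfen (overflow 40)
  54÷1 = 54 each, +1 to first 0

Closure order: Juniper, Ashgrove, Hollowpine, Dunmere, Greywater, Cedarfen
Last habitat: Fernhollow with 98 animals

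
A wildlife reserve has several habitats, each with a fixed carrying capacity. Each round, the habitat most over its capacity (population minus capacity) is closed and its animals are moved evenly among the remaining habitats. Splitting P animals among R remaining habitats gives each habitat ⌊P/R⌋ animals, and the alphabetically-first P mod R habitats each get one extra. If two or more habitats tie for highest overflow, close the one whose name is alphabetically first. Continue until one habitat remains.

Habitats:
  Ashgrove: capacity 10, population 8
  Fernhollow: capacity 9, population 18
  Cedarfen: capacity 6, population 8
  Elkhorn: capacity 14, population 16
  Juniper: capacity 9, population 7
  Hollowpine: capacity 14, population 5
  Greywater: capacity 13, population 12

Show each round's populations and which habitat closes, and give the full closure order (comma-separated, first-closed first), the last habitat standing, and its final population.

Closure order: Fernhollow, Cedarfen, Elkhorn, Ashgrove, Greywater, Juniper
Last habitat: Hollowpine with 74 animals

Round 1: Ashgrove=8 Cedarfen=8 Elkhorn=16 Fernhollow=18 Greywater=12 Hollowpine=5 Juniper=7 → close Fernhollow (overflow 9)
  18÷6 = 3 each, +1 to first 0
Round 2: Ashgrove=11 Cedarfen=11 Elkhorn=19 Greywater=15 Hollowpine=8 Juniper=10 → close Cedarfen (overflow 5)
  11÷5 = 2 each, +1 to first 1
Round 3: Ashgrove=14 Elkhorn=21 Greywater=17 Hollowpine=10 Juniper=12 → close Elkhorn (overflow 7)
  21÷4 = 5 each, +1 to first 1
Round 4: Ashgrove=20 Greywater=22 Hollowpine=15 Juniper=17 → close Ashgrove (overflow 10)
  20÷3 = 6 each, +1 to first 2
Round 5: Greywater=29 Hollowpine=22 Juniper=23 → close Greywater (overflow 16)
  29÷2 = 14 each, +1 to first 1
Round 6: Hollowpine=37 Juniper=37 → close Juniper (overflow 28)
  37÷1 = 37 each, +1 to first 0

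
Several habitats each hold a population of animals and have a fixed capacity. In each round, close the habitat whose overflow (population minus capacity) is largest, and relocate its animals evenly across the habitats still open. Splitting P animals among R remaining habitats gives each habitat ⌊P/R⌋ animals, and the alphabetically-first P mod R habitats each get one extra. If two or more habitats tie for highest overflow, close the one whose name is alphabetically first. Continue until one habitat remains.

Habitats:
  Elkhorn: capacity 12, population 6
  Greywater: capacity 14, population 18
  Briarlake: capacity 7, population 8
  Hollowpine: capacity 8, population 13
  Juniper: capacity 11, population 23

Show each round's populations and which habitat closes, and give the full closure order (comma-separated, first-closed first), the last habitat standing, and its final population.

Closure order: Juniper, Greywater, Hollowpine, Briarlake
Last habitat: Elkhorn with 68 animals

Round 1: Briarlake=8 Elkhorn=6 Greywater=18 Hollowpine=13 Juniper=23 → close Juniper (overflow 12)
  23÷4 = 5 each, +1 to first 3
Round 2: Briarlake=14 Elkhorn=12 Greywater=24 Hollowpine=18 → close Greywater (overflow 10)
  24÷3 = 8 each, +1 to first 0
Round 3: Briarlake=22 Elkhorn=20 Hollowpine=26 → close Hollowpine (overflow 18)
  26÷2 = 13 each, +1 to first 0
Round 4: Briarlake=35 Elkhorn=33 → close Briarlake (overflow 28)
  35÷1 = 35 each, +1 to first 0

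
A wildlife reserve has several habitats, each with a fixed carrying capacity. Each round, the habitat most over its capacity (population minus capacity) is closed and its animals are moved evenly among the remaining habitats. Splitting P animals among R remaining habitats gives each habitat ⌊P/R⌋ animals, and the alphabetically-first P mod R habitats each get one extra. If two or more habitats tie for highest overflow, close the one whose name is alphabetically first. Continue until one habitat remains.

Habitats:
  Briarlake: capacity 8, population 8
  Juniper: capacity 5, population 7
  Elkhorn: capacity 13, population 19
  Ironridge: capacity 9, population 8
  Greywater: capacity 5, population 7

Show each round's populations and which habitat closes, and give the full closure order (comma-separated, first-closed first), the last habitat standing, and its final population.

Closure order: Elkhorn, Greywater, Juniper, Briarlake
Last habitat: Ironridge with 49 animals

Round 1: Briarlake=8 Elkhorn=19 Greywater=7 Ironridge=8 Juniper=7 → close Elkhorn (overflow 6)
  19÷4 = 4 each, +1 to first 3
Round 2: Briarlake=13 Greywater=12 Ironridge=13 Juniper=11 → close Greywater (overflow 7)
  12÷3 = 4 each, +1 to first 0
Round 3: Briarlake=17 Ironridge=17 Juniper=15 → close Juniper (overflow 10)
  15÷2 = 7 each, +1 to first 1
Round 4: Briarlake=25 Ironridge=24 → close Briarlake (overflow 17)
  25÷1 = 25 each, +1 to first 0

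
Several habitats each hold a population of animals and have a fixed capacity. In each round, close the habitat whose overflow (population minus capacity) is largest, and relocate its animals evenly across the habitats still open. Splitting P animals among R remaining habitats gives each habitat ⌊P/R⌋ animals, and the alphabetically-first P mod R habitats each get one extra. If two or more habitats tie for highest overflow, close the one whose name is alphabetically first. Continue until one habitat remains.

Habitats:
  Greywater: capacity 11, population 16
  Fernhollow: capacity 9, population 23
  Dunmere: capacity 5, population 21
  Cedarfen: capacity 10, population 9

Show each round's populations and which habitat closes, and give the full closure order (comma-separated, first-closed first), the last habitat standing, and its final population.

Round 1: Cedarfen=9 Dunmere=21 Fernhollow=23 Greywater=16 → close Dunmere (overflow 16)
  21÷3 = 7 each, +1 to first 0
Round 2: Cedarfen=16 Fernhollow=30 Greywater=23 → close Fernhollow (overflow 21)
  30÷2 = 15 each, +1 to first 0
Round 3: Cedarfen=31 Greywater=38 → close Greywater (overflow 27)
  38÷1 = 38 each, +1 to first 0

Closure order: Dunmere, Fernhollow, Greywater
Last habitat: Cedarfen with 69 animals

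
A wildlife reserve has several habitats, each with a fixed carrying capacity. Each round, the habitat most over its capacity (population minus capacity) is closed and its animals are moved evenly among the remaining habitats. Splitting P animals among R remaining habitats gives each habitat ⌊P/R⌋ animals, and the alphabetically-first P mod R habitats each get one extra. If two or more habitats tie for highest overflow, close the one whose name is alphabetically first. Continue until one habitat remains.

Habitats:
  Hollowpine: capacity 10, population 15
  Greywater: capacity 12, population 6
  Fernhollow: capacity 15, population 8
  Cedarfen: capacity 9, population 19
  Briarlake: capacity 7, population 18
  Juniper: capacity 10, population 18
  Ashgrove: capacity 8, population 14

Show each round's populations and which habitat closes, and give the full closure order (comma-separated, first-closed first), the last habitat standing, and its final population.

Round 1: Ashgrove=14 Briarlake=18 Cedarfen=19 Fernhollow=8 Greywater=6 Hollowpine=15 Juniper=18 → close Briarlake (overflow 11)
  18÷6 = 3 each, +1 to first 0
Round 2: Ashgrove=17 Cedarfen=22 Fernhollow=11 Greywater=9 Hollowpine=18 Juniper=21 → close Cedarfen (overflow 13)
  22÷5 = 4 each, +1 to first 2
Round 3: Ashgrove=22 Fernhollow=16 Greywater=13 Hollowpine=22 Juniper=25 → close Juniper (overflow 15)
  25÷4 = 6 each, +1 to first 1
Round 4: Ashgrove=29 Fernhollow=22 Greywater=19 Hollowpine=28 → close Ashgrove (overflow 21)
  29÷3 = 9 each, +1 to first 2
Round 5: Fernhollow=32 Greywater=29 Hollowpine=37 → close Hollowpine (overflow 27)
  37÷2 = 18 each, +1 to first 1
Round 6: Fernhollow=51 Greywater=47 → close Fernhollow (overflow 36)
  51÷1 = 51 each, +1 to first 0

Closure order: Briarlake, Cedarfen, Juniper, Ashgrove, Hollowpine, Fernhollow
Last habitat: Greywater with 98 animals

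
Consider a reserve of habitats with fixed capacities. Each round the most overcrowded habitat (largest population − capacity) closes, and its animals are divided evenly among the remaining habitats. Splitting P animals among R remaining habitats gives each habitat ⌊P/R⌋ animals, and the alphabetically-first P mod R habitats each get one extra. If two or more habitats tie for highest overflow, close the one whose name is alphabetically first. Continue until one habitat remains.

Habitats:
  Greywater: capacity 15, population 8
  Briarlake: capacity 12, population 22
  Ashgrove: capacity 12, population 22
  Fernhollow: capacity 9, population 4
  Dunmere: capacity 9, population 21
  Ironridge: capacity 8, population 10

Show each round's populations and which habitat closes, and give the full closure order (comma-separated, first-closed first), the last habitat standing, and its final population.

Round 1: Ashgrove=22 Briarlake=22 Dunmere=21 Fernhollow=4 Greywater=8 Ironridge=10 → close Dunmere (overflow 12)
  21÷5 = 4 each, +1 to first 1
Round 2: Ashgrove=27 Briarlake=26 Fernhollow=8 Greywater=12 Ironridge=14 → close Ashgrove (overflow 15)
  27÷4 = 6 each, +1 to first 3
Round 3: Briarlake=33 Fernhollow=15 Greywater=19 Ironridge=20 → close Briarlake (overflow 21)
  33÷3 = 11 each, +1 to first 0
Round 4: Fernhollow=26 Greywater=30 Ironridge=31 → close Ironridge (overflow 23)
  31÷2 = 15 each, +1 to first 1
Round 5: Fernhollow=42 Greywater=45 → close Fernhollow (overflow 33)
  42÷1 = 42 each, +1 to first 0

Closure order: Dunmere, Ashgrove, Briarlake, Ironridge, Fernhollow
Last habitat: Greywater with 87 animals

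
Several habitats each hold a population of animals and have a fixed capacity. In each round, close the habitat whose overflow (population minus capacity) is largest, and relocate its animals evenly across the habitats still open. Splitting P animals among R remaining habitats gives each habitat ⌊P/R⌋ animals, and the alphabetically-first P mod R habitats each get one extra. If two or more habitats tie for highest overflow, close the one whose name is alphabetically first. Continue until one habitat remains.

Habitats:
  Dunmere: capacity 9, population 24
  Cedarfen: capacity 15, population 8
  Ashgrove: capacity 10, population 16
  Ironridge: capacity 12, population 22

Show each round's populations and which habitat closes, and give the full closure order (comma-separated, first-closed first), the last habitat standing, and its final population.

Round 1: Ashgrove=16 Cedarfen=8 Dunmere=24 Ironridge=22 → close Dunmere (overflow 15)
  24÷3 = 8 each, +1 to first 0
Round 2: Ashgrove=24 Cedarfen=16 Ironridge=30 → close Ironridge (overflow 18)
  30÷2 = 15 each, +1 to first 0
Round 3: Ashgrove=39 Cedarfen=31 → close Ashgrove (overflow 29)
  39÷1 = 39 each, +1 to first 0

Closure order: Dunmere, Ironridge, Ashgrove
Last habitat: Cedarfen with 70 animals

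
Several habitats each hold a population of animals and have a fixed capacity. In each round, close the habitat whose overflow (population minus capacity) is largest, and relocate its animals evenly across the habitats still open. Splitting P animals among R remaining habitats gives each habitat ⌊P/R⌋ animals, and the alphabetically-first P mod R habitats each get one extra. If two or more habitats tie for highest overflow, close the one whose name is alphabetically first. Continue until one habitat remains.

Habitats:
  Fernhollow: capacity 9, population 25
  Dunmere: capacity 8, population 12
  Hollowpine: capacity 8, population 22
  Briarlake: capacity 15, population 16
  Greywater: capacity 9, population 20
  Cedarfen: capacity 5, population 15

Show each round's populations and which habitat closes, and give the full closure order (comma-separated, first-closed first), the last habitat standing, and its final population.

Round 1: Briarlake=16 Cedarfen=15 Dunmere=12 Fernhollow=25 Greywater=20 Hollowpine=22 → close Fernhollow (overflow 16)
  25÷5 = 5 each, +1 to first 0
Round 2: Briarlake=21 Cedarfen=20 Dunmere=17 Greywater=25 Hollowpine=27 → close Hollowpine (overflow 19)
  27÷4 = 6 each, +1 to first 3
Round 3: Briarlake=28 Cedarfen=27 Dunmere=24 Greywater=31 → close Cedarfen (overflow 22)
  27÷3 = 9 each, +1 to first 0
Round 4: Briarlake=37 Dunmere=33 Greywater=40 → close Greywater (overflow 31)
  40÷2 = 20 each, +1 to first 0
Round 5: Briarlake=57 Dunmere=53 → close Dunmere (overflow 45)
  53÷1 = 53 each, +1 to first 0

Closure order: Fernhollow, Hollowpine, Cedarfen, Greywater, Dunmere
Last habitat: Briarlake with 110 animals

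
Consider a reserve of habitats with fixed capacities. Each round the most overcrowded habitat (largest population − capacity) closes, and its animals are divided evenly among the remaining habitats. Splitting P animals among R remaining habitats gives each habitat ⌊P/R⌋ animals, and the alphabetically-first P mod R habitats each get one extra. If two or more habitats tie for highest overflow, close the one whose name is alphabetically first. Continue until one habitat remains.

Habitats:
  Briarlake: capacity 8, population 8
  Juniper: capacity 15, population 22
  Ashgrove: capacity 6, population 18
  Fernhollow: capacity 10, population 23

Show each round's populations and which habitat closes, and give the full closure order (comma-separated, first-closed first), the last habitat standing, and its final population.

Round 1: Ashgrove=18 Briarlake=8 Fernhollow=23 Juniper=22 → close Fernhollow (overflow 13)
  23÷3 = 7 each, +1 to first 2
Round 2: Ashgrove=26 Briarlake=16 Juniper=29 → close Ashgrove (overflow 20)
  26÷2 = 13 each, +1 to first 0
Round 3: Briarlake=29 Juniper=42 → close Juniper (overflow 27)
  42÷1 = 42 each, +1 to first 0

Closure order: Fernhollow, Ashgrove, Juniper
Last habitat: Briarlake with 71 animals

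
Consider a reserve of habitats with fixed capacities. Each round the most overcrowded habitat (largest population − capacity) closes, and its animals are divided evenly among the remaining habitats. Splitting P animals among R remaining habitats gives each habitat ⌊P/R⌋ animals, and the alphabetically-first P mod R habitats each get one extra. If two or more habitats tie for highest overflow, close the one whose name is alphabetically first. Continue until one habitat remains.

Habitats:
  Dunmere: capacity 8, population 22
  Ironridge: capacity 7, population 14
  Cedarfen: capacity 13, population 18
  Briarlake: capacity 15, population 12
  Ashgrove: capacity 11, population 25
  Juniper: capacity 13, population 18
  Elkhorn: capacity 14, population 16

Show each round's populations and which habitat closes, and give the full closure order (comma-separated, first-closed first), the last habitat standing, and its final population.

Closure order: Ashgrove, Dunmere, Ironridge, Cedarfen, Juniper, Elkhorn
Last habitat: Briarlake with 125 animals

Round 1: Ashgrove=25 Briarlake=12 Cedarfen=18 Dunmere=22 Elkhorn=16 Ironridge=14 Juniper=18 → close Ashgrove (overflow 14)
  25÷6 = 4 each, +1 to first 1
Round 2: Briarlake=17 Cedarfen=22 Dunmere=26 Elkhorn=20 Ironridge=18 Juniper=22 → close Dunmere (overflow 18)
  26÷5 = 5 each, +1 to first 1
Round 3: Briarlake=23 Cedarfen=27 Elkhorn=25 Ironridge=23 Juniper=27 → close Ironridge (overflow 16)
  23÷4 = 5 each, +1 to first 3
Round 4: Briarlake=29 Cedarfen=33 Elkhorn=31 Juniper=32 → close Cedarfen (overflow 20)
  33÷3 = 11 each, +1 to first 0
Round 5: Briarlake=40 Elkhorn=42 Juniper=43 → close Juniper (overflow 30)
  43÷2 = 21 each, +1 to first 1
Round 6: Briarlake=62 Elkhorn=63 → close Elkhorn (overflow 49)
  63÷1 = 63 each, +1 to first 0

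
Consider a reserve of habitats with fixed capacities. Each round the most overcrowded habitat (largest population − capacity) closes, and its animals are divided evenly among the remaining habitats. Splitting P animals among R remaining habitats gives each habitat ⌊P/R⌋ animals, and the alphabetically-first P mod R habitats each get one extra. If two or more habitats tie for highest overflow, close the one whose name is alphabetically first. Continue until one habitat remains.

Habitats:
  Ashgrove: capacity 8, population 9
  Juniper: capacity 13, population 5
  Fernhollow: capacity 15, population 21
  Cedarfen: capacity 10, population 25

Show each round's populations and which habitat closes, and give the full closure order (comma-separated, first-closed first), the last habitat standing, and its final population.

Closure order: Cedarfen, Fernhollow, Ashgrove
Last habitat: Juniper with 60 animals

Round 1: Ashgrove=9 Cedarfen=25 Fernhollow=21 Juniper=5 → close Cedarfen (overflow 15)
  25÷3 = 8 each, +1 to first 1
Round 2: Ashgrove=18 Fernhollow=29 Juniper=13 → close Fernhollow (overflow 14)
  29÷2 = 14 each, +1 to first 1
Round 3: Ashgrove=33 Juniper=27 → close Ashgrove (overflow 25)
  33÷1 = 33 each, +1 to first 0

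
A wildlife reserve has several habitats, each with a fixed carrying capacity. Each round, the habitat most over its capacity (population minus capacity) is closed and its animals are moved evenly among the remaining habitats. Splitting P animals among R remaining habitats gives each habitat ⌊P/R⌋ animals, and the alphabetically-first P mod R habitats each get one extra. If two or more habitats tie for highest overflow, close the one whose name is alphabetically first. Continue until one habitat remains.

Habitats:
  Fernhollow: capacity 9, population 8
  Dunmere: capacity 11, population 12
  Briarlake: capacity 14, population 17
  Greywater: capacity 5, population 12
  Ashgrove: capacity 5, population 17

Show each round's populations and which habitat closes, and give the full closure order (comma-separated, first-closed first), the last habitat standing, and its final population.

Closure order: Ashgrove, Greywater, Briarlake, Dunmere
Last habitat: Fernhollow with 66 animals

Round 1: Ashgrove=17 Briarlake=17 Dunmere=12 Fernhollow=8 Greywater=12 → close Ashgrove (overflow 12)
  17÷4 = 4 each, +1 to first 1
Round 2: Briarlake=22 Dunmere=16 Fernhollow=12 Greywater=16 → close Greywater (overflow 11)
  16÷3 = 5 each, +1 to first 1
Round 3: Briarlake=28 Dunmere=21 Fernhollow=17 → close Briarlake (overflow 14)
  28÷2 = 14 each, +1 to first 0
Round 4: Dunmere=35 Fernhollow=31 → close Dunmere (overflow 24)
  35÷1 = 35 each, +1 to first 0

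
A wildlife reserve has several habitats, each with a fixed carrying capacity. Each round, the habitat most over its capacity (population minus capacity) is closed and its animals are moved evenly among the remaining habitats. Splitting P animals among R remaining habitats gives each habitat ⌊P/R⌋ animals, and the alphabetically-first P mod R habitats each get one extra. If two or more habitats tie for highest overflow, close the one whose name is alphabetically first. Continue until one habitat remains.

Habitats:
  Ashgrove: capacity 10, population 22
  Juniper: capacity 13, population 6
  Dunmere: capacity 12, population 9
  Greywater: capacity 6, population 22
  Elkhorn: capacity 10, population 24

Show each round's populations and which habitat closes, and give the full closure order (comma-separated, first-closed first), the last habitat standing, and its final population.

Round 1: Ashgrove=22 Dunmere=9 Elkhorn=24 Greywater=22 Juniper=6 → close Greywater (overflow 16)
  22÷4 = 5 each, +1 to first 2
Round 2: Ashgrove=28 Dunmere=15 Elkhorn=29 Juniper=11 → close Elkhorn (overflow 19)
  29÷3 = 9 each, +1 to first 2
Round 3: Ashgrove=38 Dunmere=25 Juniper=20 → close Ashgrove (overflow 28)
  38÷2 = 19 each, +1 to first 0
Round 4: Dunmere=44 Juniper=39 → close Dunmere (overflow 32)
  44÷1 = 44 each, +1 to first 0

Closure order: Greywater, Elkhorn, Ashgrove, Dunmere
Last habitat: Juniper with 83 animals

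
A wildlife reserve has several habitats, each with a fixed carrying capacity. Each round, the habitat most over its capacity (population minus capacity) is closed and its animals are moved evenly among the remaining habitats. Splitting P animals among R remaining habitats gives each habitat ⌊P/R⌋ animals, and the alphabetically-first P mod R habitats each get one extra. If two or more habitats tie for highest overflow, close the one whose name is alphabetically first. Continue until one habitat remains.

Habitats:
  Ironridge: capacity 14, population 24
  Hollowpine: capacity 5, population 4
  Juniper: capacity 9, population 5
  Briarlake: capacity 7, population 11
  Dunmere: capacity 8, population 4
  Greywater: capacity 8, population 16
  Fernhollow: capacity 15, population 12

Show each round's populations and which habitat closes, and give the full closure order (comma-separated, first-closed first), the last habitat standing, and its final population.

Round 1: Briarlake=11 Dunmere=4 Fernhollow=12 Greywater=16 Hollowpine=4 Ironridge=24 Juniper=5 → close Ironridge (overflow 10)
  24÷6 = 4 each, +1 to first 0
Round 2: Briarlake=15 Dunmere=8 Fernhollow=16 Greywater=20 Hollowpine=8 Juniper=9 → close Greywater (overflow 12)
  20÷5 = 4 each, +1 to first 0
Round 3: Briarlake=19 Dunmere=12 Fernhollow=20 Hollowpine=12 Juniper=13 → close Briarlake (overflow 12)
  19÷4 = 4 each, +1 to first 3
Round 4: Dunmere=17 Fernhollow=25 Hollowpine=17 Juniper=17 → close Hollowpine (overflow 12)
  17÷3 = 5 each, +1 to first 2
Round 5: Dunmere=23 Fernhollow=31 Juniper=22 → close Fernhollow (overflow 16)
  31÷2 = 15 each, +1 to first 1
Round 6: Dunmere=39 Juniper=37 → close Dunmere (overflow 31)
  39÷1 = 39 each, +1 to first 0

Closure order: Ironridge, Greywater, Briarlake, Hollowpine, Fernhollow, Dunmere
Last habitat: Juniper with 76 animals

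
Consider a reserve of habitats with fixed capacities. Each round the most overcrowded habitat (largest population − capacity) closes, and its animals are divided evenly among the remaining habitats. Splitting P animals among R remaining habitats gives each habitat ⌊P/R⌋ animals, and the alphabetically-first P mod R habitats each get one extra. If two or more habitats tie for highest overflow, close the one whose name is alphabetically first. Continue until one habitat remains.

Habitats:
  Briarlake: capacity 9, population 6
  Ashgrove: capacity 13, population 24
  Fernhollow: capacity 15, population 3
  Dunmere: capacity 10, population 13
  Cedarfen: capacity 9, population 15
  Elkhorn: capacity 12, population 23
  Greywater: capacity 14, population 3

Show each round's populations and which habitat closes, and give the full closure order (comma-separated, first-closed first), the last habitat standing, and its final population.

Closure order: Ashgrove, Elkhorn, Cedarfen, Dunmere, Briarlake, Fernhollow
Last habitat: Greywater with 87 animals

Round 1: Ashgrove=24 Briarlake=6 Cedarfen=15 Dunmere=13 Elkhorn=23 Fernhollow=3 Greywater=3 → close Ashgrove (overflow 11)
  24÷6 = 4 each, +1 to first 0
Round 2: Briarlake=10 Cedarfen=19 Dunmere=17 Elkhorn=27 Fernhollow=7 Greywater=7 → close Elkhorn (overflow 15)
  27÷5 = 5 each, +1 to first 2
Round 3: Briarlake=16 Cedarfen=25 Dunmere=22 Fernhollow=12 Greywater=12 → close Cedarfen (overflow 16)
  25÷4 = 6 each, +1 to first 1
Round 4: Briarlake=23 Dunmere=28 Fernhollow=18 Greywater=18 → close Dunmere (overflow 18)
  28÷3 = 9 each, +1 to first 1
Round 5: Briarlake=33 Fernhollow=27 Greywater=27 → close Briarlake (overflow 24)
  33÷2 = 16 each, +1 to first 1
Round 6: Fernhollow=44 Greywater=43 → close Fernhollow (overflow 29)
  44÷1 = 44 each, +1 to first 0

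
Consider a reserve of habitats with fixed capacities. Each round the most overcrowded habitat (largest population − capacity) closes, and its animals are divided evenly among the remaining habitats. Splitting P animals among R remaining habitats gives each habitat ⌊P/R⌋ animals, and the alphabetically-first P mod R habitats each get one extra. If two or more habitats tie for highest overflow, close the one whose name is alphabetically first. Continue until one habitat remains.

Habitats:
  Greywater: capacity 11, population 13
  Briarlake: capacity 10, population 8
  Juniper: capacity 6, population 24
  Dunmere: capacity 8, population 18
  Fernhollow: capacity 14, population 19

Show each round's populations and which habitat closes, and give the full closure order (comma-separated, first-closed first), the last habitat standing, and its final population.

Closure order: Juniper, Dunmere, Fernhollow, Greywater
Last habitat: Briarlake with 82 animals

Round 1: Briarlake=8 Dunmere=18 Fernhollow=19 Greywater=13 Juniper=24 → close Juniper (overflow 18)
  24÷4 = 6 each, +1 to first 0
Round 2: Briarlake=14 Dunmere=24 Fernhollow=25 Greywater=19 → close Dunmere (overflow 16)
  24÷3 = 8 each, +1 to first 0
Round 3: Briarlake=22 Fernhollow=33 Greywater=27 → close Fernhollow (overflow 19)
  33÷2 = 16 each, +1 to first 1
Round 4: Briarlake=39 Greywater=43 → close Greywater (overflow 32)
  43÷1 = 43 each, +1 to first 0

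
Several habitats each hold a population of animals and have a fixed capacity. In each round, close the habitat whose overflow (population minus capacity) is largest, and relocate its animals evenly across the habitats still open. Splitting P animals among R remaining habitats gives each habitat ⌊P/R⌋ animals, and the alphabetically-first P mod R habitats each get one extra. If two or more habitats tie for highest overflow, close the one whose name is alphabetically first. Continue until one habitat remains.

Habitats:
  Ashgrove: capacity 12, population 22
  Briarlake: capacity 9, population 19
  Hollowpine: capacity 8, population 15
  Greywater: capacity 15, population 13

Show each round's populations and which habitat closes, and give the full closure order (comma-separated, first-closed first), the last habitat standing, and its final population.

Closure order: Ashgrove, Briarlake, Hollowpine
Last habitat: Greywater with 69 animals

Round 1: Ashgrove=22 Briarlake=19 Greywater=13 Hollowpine=15 → close Ashgrove (overflow 10)
  22÷3 = 7 each, +1 to first 1
Round 2: Briarlake=27 Greywater=20 Hollowpine=22 → close Briarlake (overflow 18)
  27÷2 = 13 each, +1 to first 1
Round 3: Greywater=34 Hollowpine=35 → close Hollowpine (overflow 27)
  35÷1 = 35 each, +1 to first 0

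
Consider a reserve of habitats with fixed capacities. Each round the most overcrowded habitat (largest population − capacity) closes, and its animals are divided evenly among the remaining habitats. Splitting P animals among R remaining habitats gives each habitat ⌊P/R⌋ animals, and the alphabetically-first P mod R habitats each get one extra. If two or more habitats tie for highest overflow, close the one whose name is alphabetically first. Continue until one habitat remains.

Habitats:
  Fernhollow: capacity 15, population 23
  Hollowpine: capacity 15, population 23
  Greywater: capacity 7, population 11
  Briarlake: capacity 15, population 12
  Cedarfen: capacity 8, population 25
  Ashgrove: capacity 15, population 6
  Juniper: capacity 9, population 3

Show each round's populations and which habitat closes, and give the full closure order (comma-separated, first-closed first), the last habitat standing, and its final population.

Round 1: Ashgrove=6 Briarlake=12 Cedarfen=25 Fernhollow=23 Greywater=11 Hollowpine=23 Juniper=3 → close Cedarfen (overflow 17)
  25÷6 = 4 each, +1 to first 1
Round 2: Ashgrove=11 Briarlake=16 Fernhollow=27 Greywater=15 Hollowpine=27 Juniper=7 → close Fernhollow (overflow 12)
  27÷5 = 5 each, +1 to first 2
Round 3: Ashgrove=17 Briarlake=22 Greywater=20 Hollowpine=32 Juniper=12 → close Hollowpine (overflow 17)
  32÷4 = 8 each, +1 to first 0
Round 4: Ashgrove=25 Briarlake=30 Greywater=28 Juniper=20 → close Greywater (overflow 21)
  28÷3 = 9 each, +1 to first 1
Round 5: Ashgrove=35 Briarlake=39 Juniper=29 → close Briarlake (overflow 24)
  39÷2 = 19 each, +1 to first 1
Round 6: Ashgrove=55 Juniper=48 → close Ashgrove (overflow 40)
  55÷1 = 55 each, +1 to first 0

Closure order: Cedarfen, Fernhollow, Hollowpine, Greywater, Briarlake, Ashgrove
Last habitat: Juniper with 103 animals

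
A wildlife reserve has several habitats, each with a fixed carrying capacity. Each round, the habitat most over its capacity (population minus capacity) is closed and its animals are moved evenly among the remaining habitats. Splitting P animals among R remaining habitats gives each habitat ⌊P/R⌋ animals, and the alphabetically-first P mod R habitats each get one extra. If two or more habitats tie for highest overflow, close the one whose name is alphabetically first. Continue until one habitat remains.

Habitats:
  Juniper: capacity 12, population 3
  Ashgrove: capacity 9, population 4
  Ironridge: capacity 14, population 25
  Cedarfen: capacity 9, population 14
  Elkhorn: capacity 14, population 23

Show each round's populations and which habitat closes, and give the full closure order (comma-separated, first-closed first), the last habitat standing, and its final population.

Closure order: Ironridge, Elkhorn, Cedarfen, Ashgrove
Last habitat: Juniper with 69 animals

Round 1: Ashgrove=4 Cedarfen=14 Elkhorn=23 Ironridge=25 Juniper=3 → close Ironridge (overflow 11)
  25÷4 = 6 each, +1 to first 1
Round 2: Ashgrove=11 Cedarfen=20 Elkhorn=29 Juniper=9 → close Elkhorn (overflow 15)
  29÷3 = 9 each, +1 to first 2
Round 3: Ashgrove=21 Cedarfen=30 Juniper=18 → close Cedarfen (overflow 21)
  30÷2 = 15 each, +1 to first 0
Round 4: Ashgrove=36 Juniper=33 → close Ashgrove (overflow 27)
  36÷1 = 36 each, +1 to first 0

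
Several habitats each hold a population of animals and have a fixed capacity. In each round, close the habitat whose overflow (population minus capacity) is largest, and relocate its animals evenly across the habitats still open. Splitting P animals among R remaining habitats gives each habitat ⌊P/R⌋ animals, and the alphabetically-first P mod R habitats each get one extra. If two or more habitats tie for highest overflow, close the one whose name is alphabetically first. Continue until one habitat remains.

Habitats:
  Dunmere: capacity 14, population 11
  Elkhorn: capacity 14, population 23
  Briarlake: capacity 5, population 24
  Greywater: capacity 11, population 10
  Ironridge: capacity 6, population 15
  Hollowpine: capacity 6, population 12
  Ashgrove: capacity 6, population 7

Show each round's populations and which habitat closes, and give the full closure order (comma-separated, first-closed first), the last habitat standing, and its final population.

Closure order: Briarlake, Elkhorn, Ironridge, Hollowpine, Ashgrove, Greywater
Last habitat: Dunmere with 102 animals

Round 1: Ashgrove=7 Briarlake=24 Dunmere=11 Elkhorn=23 Greywater=10 Hollowpine=12 Ironridge=15 → close Briarlake (overflow 19)
  24÷6 = 4 each, +1 to first 0
Round 2: Ashgrove=11 Dunmere=15 Elkhorn=27 Greywater=14 Hollowpine=16 Ironridge=19 → close Elkhorn (overflow 13)
  27÷5 = 5 each, +1 to first 2
Round 3: Ashgrove=17 Dunmere=21 Greywater=19 Hollowpine=21 Ironridge=24 → close Ironridge (overflow 18)
  24÷4 = 6 each, +1 to first 0
Round 4: Ashgrove=23 Dunmere=27 Greywater=25 Hollowpine=27 → close Hollowpine (overflow 21)
  27÷3 = 9 each, +1 to first 0
Round 5: Ashgrove=32 Dunmere=36 Greywater=34 → close Ashgrove (overflow 26)
  32÷2 = 16 each, +1 to first 0
Round 6: Dunmere=52 Greywater=50 → close Greywater (overflow 39)
  50÷1 = 50 each, +1 to first 0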